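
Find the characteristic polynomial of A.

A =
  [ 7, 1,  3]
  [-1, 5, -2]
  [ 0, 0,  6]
x^3 - 18*x^2 + 108*x - 216

Expanding det(x·I − A) (e.g. by cofactor expansion or by noting that A is similar to its Jordan form J, which has the same characteristic polynomial as A) gives
  χ_A(x) = x^3 - 18*x^2 + 108*x - 216
which factors as (x - 6)^3. The eigenvalues (with algebraic multiplicities) are λ = 6 with multiplicity 3.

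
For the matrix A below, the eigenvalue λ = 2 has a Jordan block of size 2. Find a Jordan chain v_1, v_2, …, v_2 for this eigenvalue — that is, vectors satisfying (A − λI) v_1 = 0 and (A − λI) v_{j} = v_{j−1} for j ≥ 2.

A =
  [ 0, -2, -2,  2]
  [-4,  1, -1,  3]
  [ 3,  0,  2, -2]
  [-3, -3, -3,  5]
A Jordan chain for λ = 2 of length 2:
v_1 = (-2, -4, 3, -3)ᵀ
v_2 = (1, 0, 0, 0)ᵀ

Let N = A − (2)·I. We want v_2 with N^2 v_2 = 0 but N^1 v_2 ≠ 0; then v_{j-1} := N · v_j for j = 2, …, 2.

Pick v_2 = (1, 0, 0, 0)ᵀ.
Then v_1 = N · v_2 = (-2, -4, 3, -3)ᵀ.

Sanity check: (A − (2)·I) v_1 = (0, 0, 0, 0)ᵀ = 0. ✓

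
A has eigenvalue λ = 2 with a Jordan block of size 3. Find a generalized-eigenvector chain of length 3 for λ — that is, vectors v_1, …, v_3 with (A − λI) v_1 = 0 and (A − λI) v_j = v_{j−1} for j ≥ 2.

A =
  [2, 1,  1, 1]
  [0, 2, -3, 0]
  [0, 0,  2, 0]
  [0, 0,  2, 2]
A Jordan chain for λ = 2 of length 3:
v_1 = (-1, 0, 0, 0)ᵀ
v_2 = (1, -3, 0, 2)ᵀ
v_3 = (0, 0, 1, 0)ᵀ

Let N = A − (2)·I. We want v_3 with N^3 v_3 = 0 but N^2 v_3 ≠ 0; then v_{j-1} := N · v_j for j = 3, …, 2.

Pick v_3 = (0, 0, 1, 0)ᵀ.
Then v_2 = N · v_3 = (1, -3, 0, 2)ᵀ.
Then v_1 = N · v_2 = (-1, 0, 0, 0)ᵀ.

Sanity check: (A − (2)·I) v_1 = (0, 0, 0, 0)ᵀ = 0. ✓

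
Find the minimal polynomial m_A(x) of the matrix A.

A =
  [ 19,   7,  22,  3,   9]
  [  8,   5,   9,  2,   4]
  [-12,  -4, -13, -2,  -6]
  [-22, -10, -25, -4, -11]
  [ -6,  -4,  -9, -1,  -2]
x^3 - 3*x^2 + 3*x - 1

The characteristic polynomial is χ_A(x) = (x - 1)^5, so the eigenvalues are known. The minimal polynomial is
  m_A(x) = Π_λ (x − λ)^{k_λ}
where k_λ is the size of the *largest* Jordan block for λ (equivalently, the smallest k with (A − λI)^k v = 0 for every generalised eigenvector v of λ).

  λ = 1: largest Jordan block has size 3, contributing (x − 1)^3

So m_A(x) = (x - 1)^3 = x^3 - 3*x^2 + 3*x - 1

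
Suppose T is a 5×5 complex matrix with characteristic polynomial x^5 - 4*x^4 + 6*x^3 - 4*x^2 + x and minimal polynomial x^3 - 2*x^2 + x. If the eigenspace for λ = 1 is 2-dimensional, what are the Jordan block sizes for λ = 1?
Block sizes for λ = 1: [2, 2]

Step 1 — from the characteristic polynomial, algebraic multiplicity of λ = 1 is 4. From dim ker(T − (1)·I) = 2, there are exactly 2 Jordan blocks for λ = 1.
Step 2 — from the minimal polynomial, the factor (x − 1)^2 tells us the largest block for λ = 1 has size 2.
Step 3 — with total size 4, 2 blocks, and largest block 2, the block sizes (in nonincreasing order) are [2, 2].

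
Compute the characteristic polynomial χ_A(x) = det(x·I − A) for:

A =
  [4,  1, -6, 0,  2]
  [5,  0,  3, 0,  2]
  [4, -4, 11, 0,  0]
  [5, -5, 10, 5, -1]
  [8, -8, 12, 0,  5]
x^5 - 25*x^4 + 250*x^3 - 1250*x^2 + 3125*x - 3125

Expanding det(x·I − A) (e.g. by cofactor expansion or by noting that A is similar to its Jordan form J, which has the same characteristic polynomial as A) gives
  χ_A(x) = x^5 - 25*x^4 + 250*x^3 - 1250*x^2 + 3125*x - 3125
which factors as (x - 5)^5. The eigenvalues (with algebraic multiplicities) are λ = 5 with multiplicity 5.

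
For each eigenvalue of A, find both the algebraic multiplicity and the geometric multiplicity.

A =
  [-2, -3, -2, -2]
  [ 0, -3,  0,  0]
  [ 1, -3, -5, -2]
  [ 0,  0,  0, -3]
λ = -4: alg = 1, geom = 1; λ = -3: alg = 3, geom = 3

Step 1 — factor the characteristic polynomial to read off the algebraic multiplicities:
  χ_A(x) = (x + 3)^3*(x + 4)

Step 2 — compute geometric multiplicities via the rank-nullity identity g(λ) = n − rank(A − λI):
  rank(A − (-4)·I) = 3, so dim ker(A − (-4)·I) = n − 3 = 1
  rank(A − (-3)·I) = 1, so dim ker(A − (-3)·I) = n − 1 = 3

Summary:
  λ = -4: algebraic multiplicity = 1, geometric multiplicity = 1
  λ = -3: algebraic multiplicity = 3, geometric multiplicity = 3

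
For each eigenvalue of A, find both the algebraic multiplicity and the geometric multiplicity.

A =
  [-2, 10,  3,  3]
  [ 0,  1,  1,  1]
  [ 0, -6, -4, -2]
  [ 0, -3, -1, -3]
λ = -2: alg = 4, geom = 2

Step 1 — factor the characteristic polynomial to read off the algebraic multiplicities:
  χ_A(x) = (x + 2)^4

Step 2 — compute geometric multiplicities via the rank-nullity identity g(λ) = n − rank(A − λI):
  rank(A − (-2)·I) = 2, so dim ker(A − (-2)·I) = n − 2 = 2

Summary:
  λ = -2: algebraic multiplicity = 4, geometric multiplicity = 2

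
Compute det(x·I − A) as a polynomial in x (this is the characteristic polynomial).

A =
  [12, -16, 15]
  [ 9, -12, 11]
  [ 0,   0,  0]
x^3

Expanding det(x·I − A) (e.g. by cofactor expansion or by noting that A is similar to its Jordan form J, which has the same characteristic polynomial as A) gives
  χ_A(x) = x^3
which factors as x^3. The eigenvalues (with algebraic multiplicities) are λ = 0 with multiplicity 3.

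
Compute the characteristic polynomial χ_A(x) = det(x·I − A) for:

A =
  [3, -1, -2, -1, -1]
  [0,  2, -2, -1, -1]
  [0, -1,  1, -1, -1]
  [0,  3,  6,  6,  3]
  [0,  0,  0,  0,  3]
x^5 - 15*x^4 + 90*x^3 - 270*x^2 + 405*x - 243

Expanding det(x·I − A) (e.g. by cofactor expansion or by noting that A is similar to its Jordan form J, which has the same characteristic polynomial as A) gives
  χ_A(x) = x^5 - 15*x^4 + 90*x^3 - 270*x^2 + 405*x - 243
which factors as (x - 3)^5. The eigenvalues (with algebraic multiplicities) are λ = 3 with multiplicity 5.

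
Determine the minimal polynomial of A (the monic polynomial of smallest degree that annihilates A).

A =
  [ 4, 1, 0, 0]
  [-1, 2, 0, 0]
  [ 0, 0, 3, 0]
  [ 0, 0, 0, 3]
x^2 - 6*x + 9

The characteristic polynomial is χ_A(x) = (x - 3)^4, so the eigenvalues are known. The minimal polynomial is
  m_A(x) = Π_λ (x − λ)^{k_λ}
where k_λ is the size of the *largest* Jordan block for λ (equivalently, the smallest k with (A − λI)^k v = 0 for every generalised eigenvector v of λ).

  λ = 3: largest Jordan block has size 2, contributing (x − 3)^2

So m_A(x) = (x - 3)^2 = x^2 - 6*x + 9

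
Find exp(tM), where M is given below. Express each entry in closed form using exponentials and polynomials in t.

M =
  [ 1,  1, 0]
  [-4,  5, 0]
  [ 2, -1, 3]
e^{tM} =
  [-2*t*exp(3*t) + exp(3*t), t*exp(3*t), 0]
  [-4*t*exp(3*t), 2*t*exp(3*t) + exp(3*t), 0]
  [2*t*exp(3*t), -t*exp(3*t), exp(3*t)]

Strategy: write M = P · J · P⁻¹ where J is a Jordan canonical form, so e^{tM} = P · e^{tJ} · P⁻¹, and e^{tJ} can be computed block-by-block.

M has Jordan form
J =
  [3, 1, 0]
  [0, 3, 0]
  [0, 0, 3]
(up to reordering of blocks).

Per-block formulas:
  For a 1×1 block at λ = 3: exp(t · [3]) = [e^(3t)].
  For a 2×2 Jordan block J_2(3): exp(t · J_2(3)) = e^(3t)·(I + t·N), where N is the 2×2 nilpotent shift.

After assembling e^{tJ} and conjugating by P, we get:

e^{tM} =
  [-2*t*exp(3*t) + exp(3*t), t*exp(3*t), 0]
  [-4*t*exp(3*t), 2*t*exp(3*t) + exp(3*t), 0]
  [2*t*exp(3*t), -t*exp(3*t), exp(3*t)]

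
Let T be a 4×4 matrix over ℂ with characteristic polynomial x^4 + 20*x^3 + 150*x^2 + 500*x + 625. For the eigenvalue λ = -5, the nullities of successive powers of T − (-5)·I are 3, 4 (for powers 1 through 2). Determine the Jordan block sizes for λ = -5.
Block sizes for λ = -5: [2, 1, 1]

From the dimensions of kernels of powers, the number of Jordan blocks of size at least j is d_j − d_{j−1} where d_j = dim ker(N^j) (with d_0 = 0). Computing the differences gives [3, 1].
The number of blocks of size exactly k is (#blocks of size ≥ k) − (#blocks of size ≥ k + 1), so the partition is: 2 block(s) of size 1, 1 block(s) of size 2.
In nonincreasing order the block sizes are [2, 1, 1].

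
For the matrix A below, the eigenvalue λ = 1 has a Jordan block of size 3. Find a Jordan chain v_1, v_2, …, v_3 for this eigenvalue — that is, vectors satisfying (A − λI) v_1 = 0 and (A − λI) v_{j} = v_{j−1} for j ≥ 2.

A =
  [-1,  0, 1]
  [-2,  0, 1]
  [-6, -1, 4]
A Jordan chain for λ = 1 of length 3:
v_1 = (-2, 0, -4)ᵀ
v_2 = (-2, -2, -6)ᵀ
v_3 = (1, 0, 0)ᵀ

Let N = A − (1)·I. We want v_3 with N^3 v_3 = 0 but N^2 v_3 ≠ 0; then v_{j-1} := N · v_j for j = 3, …, 2.

Pick v_3 = (1, 0, 0)ᵀ.
Then v_2 = N · v_3 = (-2, -2, -6)ᵀ.
Then v_1 = N · v_2 = (-2, 0, -4)ᵀ.

Sanity check: (A − (1)·I) v_1 = (0, 0, 0)ᵀ = 0. ✓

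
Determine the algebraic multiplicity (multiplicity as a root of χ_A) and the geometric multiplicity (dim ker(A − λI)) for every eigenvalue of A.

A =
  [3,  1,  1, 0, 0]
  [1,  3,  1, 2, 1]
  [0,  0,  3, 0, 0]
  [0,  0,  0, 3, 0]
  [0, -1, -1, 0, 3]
λ = 3: alg = 5, geom = 3

Step 1 — factor the characteristic polynomial to read off the algebraic multiplicities:
  χ_A(x) = (x - 3)^5

Step 2 — compute geometric multiplicities via the rank-nullity identity g(λ) = n − rank(A − λI):
  rank(A − (3)·I) = 2, so dim ker(A − (3)·I) = n − 2 = 3

Summary:
  λ = 3: algebraic multiplicity = 5, geometric multiplicity = 3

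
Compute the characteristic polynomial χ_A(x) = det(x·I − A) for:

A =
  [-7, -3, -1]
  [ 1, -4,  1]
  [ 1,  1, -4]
x^3 + 15*x^2 + 75*x + 125

Expanding det(x·I − A) (e.g. by cofactor expansion or by noting that A is similar to its Jordan form J, which has the same characteristic polynomial as A) gives
  χ_A(x) = x^3 + 15*x^2 + 75*x + 125
which factors as (x + 5)^3. The eigenvalues (with algebraic multiplicities) are λ = -5 with multiplicity 3.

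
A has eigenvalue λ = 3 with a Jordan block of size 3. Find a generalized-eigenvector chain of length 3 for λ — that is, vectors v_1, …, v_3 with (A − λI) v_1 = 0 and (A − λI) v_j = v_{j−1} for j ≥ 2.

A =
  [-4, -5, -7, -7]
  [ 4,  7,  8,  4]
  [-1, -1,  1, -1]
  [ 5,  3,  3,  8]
A Jordan chain for λ = 3 of length 3:
v_1 = (1, 0, 0, -1)ᵀ
v_2 = (-7, 4, -1, 5)ᵀ
v_3 = (1, 0, 0, 0)ᵀ

Let N = A − (3)·I. We want v_3 with N^3 v_3 = 0 but N^2 v_3 ≠ 0; then v_{j-1} := N · v_j for j = 3, …, 2.

Pick v_3 = (1, 0, 0, 0)ᵀ.
Then v_2 = N · v_3 = (-7, 4, -1, 5)ᵀ.
Then v_1 = N · v_2 = (1, 0, 0, -1)ᵀ.

Sanity check: (A − (3)·I) v_1 = (0, 0, 0, 0)ᵀ = 0. ✓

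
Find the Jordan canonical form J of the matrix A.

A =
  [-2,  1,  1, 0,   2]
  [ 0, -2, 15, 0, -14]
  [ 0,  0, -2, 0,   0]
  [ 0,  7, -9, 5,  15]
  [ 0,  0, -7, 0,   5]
J_3(-2) ⊕ J_2(5)

The characteristic polynomial is
  det(x·I − A) = x^5 - 4*x^4 - 23*x^3 + 38*x^2 + 220*x + 200 = (x - 5)^2*(x + 2)^3

Eigenvalues and multiplicities (the geometric multiplicity of λ is n − rank(A − λI), which equals the number of Jordan blocks for λ):
  λ = -2: algebraic multiplicity = 3, geometric multiplicity = 1
  λ = 5: algebraic multiplicity = 2, geometric multiplicity = 1

Determining the block sizes for each eigenvalue:
  λ = -2: one block (gm = 1), so the single block has size am = 3 → block sizes [3]
  λ = 5: one block (gm = 1), so the single block has size am = 2 → block sizes [2]

Assembling the blocks gives a Jordan form
J =
  [-2,  1,  0, 0, 0]
  [ 0, -2,  1, 0, 0]
  [ 0,  0, -2, 0, 0]
  [ 0,  0,  0, 5, 1]
  [ 0,  0,  0, 0, 5]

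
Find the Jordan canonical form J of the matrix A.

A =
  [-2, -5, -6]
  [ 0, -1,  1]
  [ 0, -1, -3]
J_3(-2)

The characteristic polynomial is
  det(x·I − A) = x^3 + 6*x^2 + 12*x + 8 = (x + 2)^3

Eigenvalues and multiplicities (the geometric multiplicity of λ is n − rank(A − λI), which equals the number of Jordan blocks for λ):
  λ = -2: algebraic multiplicity = 3, geometric multiplicity = 1

Determining the block sizes for each eigenvalue:
  λ = -2: one block (gm = 1), so the single block has size am = 3 → block sizes [3]

Assembling the blocks gives a Jordan form
J =
  [-2,  1,  0]
  [ 0, -2,  1]
  [ 0,  0, -2]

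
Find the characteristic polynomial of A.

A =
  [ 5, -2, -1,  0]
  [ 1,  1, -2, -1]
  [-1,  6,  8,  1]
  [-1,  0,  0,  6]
x^4 - 20*x^3 + 150*x^2 - 500*x + 625

Expanding det(x·I − A) (e.g. by cofactor expansion or by noting that A is similar to its Jordan form J, which has the same characteristic polynomial as A) gives
  χ_A(x) = x^4 - 20*x^3 + 150*x^2 - 500*x + 625
which factors as (x - 5)^4. The eigenvalues (with algebraic multiplicities) are λ = 5 with multiplicity 4.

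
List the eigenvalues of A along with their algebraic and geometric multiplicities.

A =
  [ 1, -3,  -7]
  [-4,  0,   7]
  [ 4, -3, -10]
λ = -3: alg = 3, geom = 2

Step 1 — factor the characteristic polynomial to read off the algebraic multiplicities:
  χ_A(x) = (x + 3)^3

Step 2 — compute geometric multiplicities via the rank-nullity identity g(λ) = n − rank(A − λI):
  rank(A − (-3)·I) = 1, so dim ker(A − (-3)·I) = n − 1 = 2

Summary:
  λ = -3: algebraic multiplicity = 3, geometric multiplicity = 2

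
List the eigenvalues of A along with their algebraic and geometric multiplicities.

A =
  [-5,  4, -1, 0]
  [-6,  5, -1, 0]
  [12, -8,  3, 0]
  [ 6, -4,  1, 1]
λ = 1: alg = 4, geom = 3

Step 1 — factor the characteristic polynomial to read off the algebraic multiplicities:
  χ_A(x) = (x - 1)^4

Step 2 — compute geometric multiplicities via the rank-nullity identity g(λ) = n − rank(A − λI):
  rank(A − (1)·I) = 1, so dim ker(A − (1)·I) = n − 1 = 3

Summary:
  λ = 1: algebraic multiplicity = 4, geometric multiplicity = 3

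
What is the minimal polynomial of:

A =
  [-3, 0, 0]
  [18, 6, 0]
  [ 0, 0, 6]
x^2 - 3*x - 18

The characteristic polynomial is χ_A(x) = (x - 6)^2*(x + 3), so the eigenvalues are known. The minimal polynomial is
  m_A(x) = Π_λ (x − λ)^{k_λ}
where k_λ is the size of the *largest* Jordan block for λ (equivalently, the smallest k with (A − λI)^k v = 0 for every generalised eigenvector v of λ).

  λ = -3: largest Jordan block has size 1, contributing (x + 3)
  λ = 6: largest Jordan block has size 1, contributing (x − 6)

So m_A(x) = (x - 6)*(x + 3) = x^2 - 3*x - 18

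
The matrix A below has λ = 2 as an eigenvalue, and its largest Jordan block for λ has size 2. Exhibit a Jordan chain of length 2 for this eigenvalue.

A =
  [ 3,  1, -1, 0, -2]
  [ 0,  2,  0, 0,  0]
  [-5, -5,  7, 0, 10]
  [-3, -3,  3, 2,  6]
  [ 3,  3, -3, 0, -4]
A Jordan chain for λ = 2 of length 2:
v_1 = (1, 0, -5, -3, 3)ᵀ
v_2 = (1, 0, 0, 0, 0)ᵀ

Let N = A − (2)·I. We want v_2 with N^2 v_2 = 0 but N^1 v_2 ≠ 0; then v_{j-1} := N · v_j for j = 2, …, 2.

Pick v_2 = (1, 0, 0, 0, 0)ᵀ.
Then v_1 = N · v_2 = (1, 0, -5, -3, 3)ᵀ.

Sanity check: (A − (2)·I) v_1 = (0, 0, 0, 0, 0)ᵀ = 0. ✓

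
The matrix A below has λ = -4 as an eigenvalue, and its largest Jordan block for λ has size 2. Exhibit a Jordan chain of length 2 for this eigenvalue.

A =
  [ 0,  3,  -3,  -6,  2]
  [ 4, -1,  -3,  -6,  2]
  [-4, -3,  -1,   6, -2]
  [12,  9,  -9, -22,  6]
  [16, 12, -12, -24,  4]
A Jordan chain for λ = -4 of length 2:
v_1 = (4, 4, -4, 12, 16)ᵀ
v_2 = (1, 0, 0, 0, 0)ᵀ

Let N = A − (-4)·I. We want v_2 with N^2 v_2 = 0 but N^1 v_2 ≠ 0; then v_{j-1} := N · v_j for j = 2, …, 2.

Pick v_2 = (1, 0, 0, 0, 0)ᵀ.
Then v_1 = N · v_2 = (4, 4, -4, 12, 16)ᵀ.

Sanity check: (A − (-4)·I) v_1 = (0, 0, 0, 0, 0)ᵀ = 0. ✓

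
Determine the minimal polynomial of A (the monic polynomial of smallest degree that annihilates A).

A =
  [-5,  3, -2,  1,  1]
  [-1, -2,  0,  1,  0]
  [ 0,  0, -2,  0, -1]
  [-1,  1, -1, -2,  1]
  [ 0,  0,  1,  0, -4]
x^3 + 9*x^2 + 27*x + 27

The characteristic polynomial is χ_A(x) = (x + 3)^5, so the eigenvalues are known. The minimal polynomial is
  m_A(x) = Π_λ (x − λ)^{k_λ}
where k_λ is the size of the *largest* Jordan block for λ (equivalently, the smallest k with (A − λI)^k v = 0 for every generalised eigenvector v of λ).

  λ = -3: largest Jordan block has size 3, contributing (x + 3)^3

So m_A(x) = (x + 3)^3 = x^3 + 9*x^2 + 27*x + 27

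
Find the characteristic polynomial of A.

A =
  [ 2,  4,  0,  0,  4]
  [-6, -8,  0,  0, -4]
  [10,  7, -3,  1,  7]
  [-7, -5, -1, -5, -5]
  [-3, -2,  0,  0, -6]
x^5 + 20*x^4 + 160*x^3 + 640*x^2 + 1280*x + 1024

Expanding det(x·I − A) (e.g. by cofactor expansion or by noting that A is similar to its Jordan form J, which has the same characteristic polynomial as A) gives
  χ_A(x) = x^5 + 20*x^4 + 160*x^3 + 640*x^2 + 1280*x + 1024
which factors as (x + 4)^5. The eigenvalues (with algebraic multiplicities) are λ = -4 with multiplicity 5.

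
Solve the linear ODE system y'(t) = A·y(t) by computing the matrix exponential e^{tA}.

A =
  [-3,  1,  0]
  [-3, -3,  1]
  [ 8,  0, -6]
e^{tA} =
  [-t^2*exp(-4*t) + t*exp(-4*t) + exp(-4*t), t^2*exp(-4*t) + t*exp(-4*t), t^2*exp(-4*t)/2]
  [t^2*exp(-4*t) - 3*t*exp(-4*t), -t^2*exp(-4*t) + t*exp(-4*t) + exp(-4*t), -t^2*exp(-4*t)/2 + t*exp(-4*t)]
  [-4*t^2*exp(-4*t) + 8*t*exp(-4*t), 4*t^2*exp(-4*t), 2*t^2*exp(-4*t) - 2*t*exp(-4*t) + exp(-4*t)]

Strategy: write A = P · J · P⁻¹ where J is a Jordan canonical form, so e^{tA} = P · e^{tJ} · P⁻¹, and e^{tJ} can be computed block-by-block.

A has Jordan form
J =
  [-4,  1,  0]
  [ 0, -4,  1]
  [ 0,  0, -4]
(up to reordering of blocks).

Per-block formulas:
  For a 3×3 Jordan block J_3(-4): exp(t · J_3(-4)) = e^(-4t)·(I + t·N + (t^2/2)·N^2), where N is the 3×3 nilpotent shift.

After assembling e^{tJ} and conjugating by P, we get:

e^{tA} =
  [-t^2*exp(-4*t) + t*exp(-4*t) + exp(-4*t), t^2*exp(-4*t) + t*exp(-4*t), t^2*exp(-4*t)/2]
  [t^2*exp(-4*t) - 3*t*exp(-4*t), -t^2*exp(-4*t) + t*exp(-4*t) + exp(-4*t), -t^2*exp(-4*t)/2 + t*exp(-4*t)]
  [-4*t^2*exp(-4*t) + 8*t*exp(-4*t), 4*t^2*exp(-4*t), 2*t^2*exp(-4*t) - 2*t*exp(-4*t) + exp(-4*t)]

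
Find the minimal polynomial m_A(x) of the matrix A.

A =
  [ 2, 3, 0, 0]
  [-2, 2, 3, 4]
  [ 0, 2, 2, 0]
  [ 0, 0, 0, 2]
x^3 - 6*x^2 + 12*x - 8

The characteristic polynomial is χ_A(x) = (x - 2)^4, so the eigenvalues are known. The minimal polynomial is
  m_A(x) = Π_λ (x − λ)^{k_λ}
where k_λ is the size of the *largest* Jordan block for λ (equivalently, the smallest k with (A − λI)^k v = 0 for every generalised eigenvector v of λ).

  λ = 2: largest Jordan block has size 3, contributing (x − 2)^3

So m_A(x) = (x - 2)^3 = x^3 - 6*x^2 + 12*x - 8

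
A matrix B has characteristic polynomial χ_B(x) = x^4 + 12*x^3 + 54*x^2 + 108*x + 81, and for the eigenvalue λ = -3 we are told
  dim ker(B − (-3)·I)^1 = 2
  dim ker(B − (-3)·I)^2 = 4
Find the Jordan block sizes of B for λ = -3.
Block sizes for λ = -3: [2, 2]

From the dimensions of kernels of powers, the number of Jordan blocks of size at least j is d_j − d_{j−1} where d_j = dim ker(N^j) (with d_0 = 0). Computing the differences gives [2, 2].
The number of blocks of size exactly k is (#blocks of size ≥ k) − (#blocks of size ≥ k + 1), so the partition is: 2 block(s) of size 2.
In nonincreasing order the block sizes are [2, 2].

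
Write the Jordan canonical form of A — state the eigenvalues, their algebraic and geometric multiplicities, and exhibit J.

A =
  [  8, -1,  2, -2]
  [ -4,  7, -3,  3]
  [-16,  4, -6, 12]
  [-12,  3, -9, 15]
J_3(6) ⊕ J_1(6)

The characteristic polynomial is
  det(x·I − A) = x^4 - 24*x^3 + 216*x^2 - 864*x + 1296 = (x - 6)^4

Eigenvalues and multiplicities (the geometric multiplicity of λ is n − rank(A − λI), which equals the number of Jordan blocks for λ):
  λ = 6: algebraic multiplicity = 4, geometric multiplicity = 2

Determining the block sizes for each eigenvalue:
  λ = 6: with am = 4 and gm = 2, the partition is not yet determined (e.g. several partitions of 4 into 2 parts exist). Let N = A − (6)·I. Computing rank(N^1) = 2, rank(N^2) = 1, rank(N^3) = 0; the number of blocks of size ≥ j is rank(N^{j−1}) − rank(N^j), giving [2, 1, 1]. So we have 1 block(s) of size 3, 1 block(s) of size 1 → block sizes [3, 1]

Assembling the blocks gives a Jordan form
J =
  [6, 1, 0, 0]
  [0, 6, 1, 0]
  [0, 0, 6, 0]
  [0, 0, 0, 6]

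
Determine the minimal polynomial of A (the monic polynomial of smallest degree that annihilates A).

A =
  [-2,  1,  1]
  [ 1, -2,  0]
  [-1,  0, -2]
x^3 + 6*x^2 + 12*x + 8

The characteristic polynomial is χ_A(x) = (x + 2)^3, so the eigenvalues are known. The minimal polynomial is
  m_A(x) = Π_λ (x − λ)^{k_λ}
where k_λ is the size of the *largest* Jordan block for λ (equivalently, the smallest k with (A − λI)^k v = 0 for every generalised eigenvector v of λ).

  λ = -2: largest Jordan block has size 3, contributing (x + 2)^3

So m_A(x) = (x + 2)^3 = x^3 + 6*x^2 + 12*x + 8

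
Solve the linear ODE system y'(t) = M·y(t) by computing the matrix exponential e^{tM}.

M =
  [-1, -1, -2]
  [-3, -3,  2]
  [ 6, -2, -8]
e^{tM} =
  [3*t*exp(-4*t) + exp(-4*t), -t*exp(-4*t), -2*t*exp(-4*t)]
  [-3*t*exp(-4*t), t*exp(-4*t) + exp(-4*t), 2*t*exp(-4*t)]
  [6*t*exp(-4*t), -2*t*exp(-4*t), -4*t*exp(-4*t) + exp(-4*t)]

Strategy: write M = P · J · P⁻¹ where J is a Jordan canonical form, so e^{tM} = P · e^{tJ} · P⁻¹, and e^{tJ} can be computed block-by-block.

M has Jordan form
J =
  [-4,  1,  0]
  [ 0, -4,  0]
  [ 0,  0, -4]
(up to reordering of blocks).

Per-block formulas:
  For a 2×2 Jordan block J_2(-4): exp(t · J_2(-4)) = e^(-4t)·(I + t·N), where N is the 2×2 nilpotent shift.
  For a 1×1 block at λ = -4: exp(t · [-4]) = [e^(-4t)].

After assembling e^{tJ} and conjugating by P, we get:

e^{tM} =
  [3*t*exp(-4*t) + exp(-4*t), -t*exp(-4*t), -2*t*exp(-4*t)]
  [-3*t*exp(-4*t), t*exp(-4*t) + exp(-4*t), 2*t*exp(-4*t)]
  [6*t*exp(-4*t), -2*t*exp(-4*t), -4*t*exp(-4*t) + exp(-4*t)]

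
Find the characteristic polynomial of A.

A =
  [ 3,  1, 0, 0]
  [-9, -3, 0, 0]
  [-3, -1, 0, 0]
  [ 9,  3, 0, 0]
x^4

Expanding det(x·I − A) (e.g. by cofactor expansion or by noting that A is similar to its Jordan form J, which has the same characteristic polynomial as A) gives
  χ_A(x) = x^4
which factors as x^4. The eigenvalues (with algebraic multiplicities) are λ = 0 with multiplicity 4.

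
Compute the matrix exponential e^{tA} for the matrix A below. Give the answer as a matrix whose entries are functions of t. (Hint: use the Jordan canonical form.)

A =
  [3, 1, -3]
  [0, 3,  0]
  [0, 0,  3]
e^{tA} =
  [exp(3*t), t*exp(3*t), -3*t*exp(3*t)]
  [0, exp(3*t), 0]
  [0, 0, exp(3*t)]

Strategy: write A = P · J · P⁻¹ where J is a Jordan canonical form, so e^{tA} = P · e^{tJ} · P⁻¹, and e^{tJ} can be computed block-by-block.

A has Jordan form
J =
  [3, 1, 0]
  [0, 3, 0]
  [0, 0, 3]
(up to reordering of blocks).

Per-block formulas:
  For a 1×1 block at λ = 3: exp(t · [3]) = [e^(3t)].
  For a 2×2 Jordan block J_2(3): exp(t · J_2(3)) = e^(3t)·(I + t·N), where N is the 2×2 nilpotent shift.

After assembling e^{tJ} and conjugating by P, we get:

e^{tA} =
  [exp(3*t), t*exp(3*t), -3*t*exp(3*t)]
  [0, exp(3*t), 0]
  [0, 0, exp(3*t)]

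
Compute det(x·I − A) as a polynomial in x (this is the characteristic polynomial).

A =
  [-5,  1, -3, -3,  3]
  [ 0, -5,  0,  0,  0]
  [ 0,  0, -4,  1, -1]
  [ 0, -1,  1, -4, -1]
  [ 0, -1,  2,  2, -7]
x^5 + 25*x^4 + 250*x^3 + 1250*x^2 + 3125*x + 3125

Expanding det(x·I − A) (e.g. by cofactor expansion or by noting that A is similar to its Jordan form J, which has the same characteristic polynomial as A) gives
  χ_A(x) = x^5 + 25*x^4 + 250*x^3 + 1250*x^2 + 3125*x + 3125
which factors as (x + 5)^5. The eigenvalues (with algebraic multiplicities) are λ = -5 with multiplicity 5.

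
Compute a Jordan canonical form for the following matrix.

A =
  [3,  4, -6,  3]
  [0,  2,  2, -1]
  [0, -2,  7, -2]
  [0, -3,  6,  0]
J_3(3) ⊕ J_1(3)

The characteristic polynomial is
  det(x·I − A) = x^4 - 12*x^3 + 54*x^2 - 108*x + 81 = (x - 3)^4

Eigenvalues and multiplicities (the geometric multiplicity of λ is n − rank(A − λI), which equals the number of Jordan blocks for λ):
  λ = 3: algebraic multiplicity = 4, geometric multiplicity = 2

Determining the block sizes for each eigenvalue:
  λ = 3: with am = 4 and gm = 2, the partition is not yet determined (e.g. several partitions of 4 into 2 parts exist). Let N = A − (3)·I. Computing rank(N^1) = 2, rank(N^2) = 1, rank(N^3) = 0; the number of blocks of size ≥ j is rank(N^{j−1}) − rank(N^j), giving [2, 1, 1]. So we have 1 block(s) of size 3, 1 block(s) of size 1 → block sizes [3, 1]

Assembling the blocks gives a Jordan form
J =
  [3, 1, 0, 0]
  [0, 3, 1, 0]
  [0, 0, 3, 0]
  [0, 0, 0, 3]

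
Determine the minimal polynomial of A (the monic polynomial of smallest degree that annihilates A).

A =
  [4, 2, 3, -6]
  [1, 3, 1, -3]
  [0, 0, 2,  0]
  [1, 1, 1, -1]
x^3 - 6*x^2 + 12*x - 8

The characteristic polynomial is χ_A(x) = (x - 2)^4, so the eigenvalues are known. The minimal polynomial is
  m_A(x) = Π_λ (x − λ)^{k_λ}
where k_λ is the size of the *largest* Jordan block for λ (equivalently, the smallest k with (A − λI)^k v = 0 for every generalised eigenvector v of λ).

  λ = 2: largest Jordan block has size 3, contributing (x − 2)^3

So m_A(x) = (x - 2)^3 = x^3 - 6*x^2 + 12*x - 8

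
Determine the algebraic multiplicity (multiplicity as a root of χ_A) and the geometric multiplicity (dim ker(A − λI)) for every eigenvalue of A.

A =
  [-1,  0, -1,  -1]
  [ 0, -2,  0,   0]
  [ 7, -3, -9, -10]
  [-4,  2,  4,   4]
λ = -2: alg = 4, geom = 2

Step 1 — factor the characteristic polynomial to read off the algebraic multiplicities:
  χ_A(x) = (x + 2)^4

Step 2 — compute geometric multiplicities via the rank-nullity identity g(λ) = n − rank(A − λI):
  rank(A − (-2)·I) = 2, so dim ker(A − (-2)·I) = n − 2 = 2

Summary:
  λ = -2: algebraic multiplicity = 4, geometric multiplicity = 2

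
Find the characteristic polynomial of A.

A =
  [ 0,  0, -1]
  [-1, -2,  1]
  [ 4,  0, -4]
x^3 + 6*x^2 + 12*x + 8

Expanding det(x·I − A) (e.g. by cofactor expansion or by noting that A is similar to its Jordan form J, which has the same characteristic polynomial as A) gives
  χ_A(x) = x^3 + 6*x^2 + 12*x + 8
which factors as (x + 2)^3. The eigenvalues (with algebraic multiplicities) are λ = -2 with multiplicity 3.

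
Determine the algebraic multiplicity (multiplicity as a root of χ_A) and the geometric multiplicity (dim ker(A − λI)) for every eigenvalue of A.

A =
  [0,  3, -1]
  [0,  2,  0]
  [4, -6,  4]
λ = 2: alg = 3, geom = 2

Step 1 — factor the characteristic polynomial to read off the algebraic multiplicities:
  χ_A(x) = (x - 2)^3

Step 2 — compute geometric multiplicities via the rank-nullity identity g(λ) = n − rank(A − λI):
  rank(A − (2)·I) = 1, so dim ker(A − (2)·I) = n − 1 = 2

Summary:
  λ = 2: algebraic multiplicity = 3, geometric multiplicity = 2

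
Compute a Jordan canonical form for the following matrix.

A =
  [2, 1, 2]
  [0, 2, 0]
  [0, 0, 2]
J_2(2) ⊕ J_1(2)

The characteristic polynomial is
  det(x·I − A) = x^3 - 6*x^2 + 12*x - 8 = (x - 2)^3

Eigenvalues and multiplicities (the geometric multiplicity of λ is n − rank(A − λI), which equals the number of Jordan blocks for λ):
  λ = 2: algebraic multiplicity = 3, geometric multiplicity = 2

Determining the block sizes for each eigenvalue:
  λ = 2: 2 blocks summing to 3 forces exactly one block of size 2 and the rest size 1 → block sizes [2, 1]

Assembling the blocks gives a Jordan form
J =
  [2, 1, 0]
  [0, 2, 0]
  [0, 0, 2]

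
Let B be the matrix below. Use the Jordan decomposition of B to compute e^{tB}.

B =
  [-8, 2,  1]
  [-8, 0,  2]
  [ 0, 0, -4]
e^{tB} =
  [-4*t*exp(-4*t) + exp(-4*t), 2*t*exp(-4*t), t*exp(-4*t)]
  [-8*t*exp(-4*t), 4*t*exp(-4*t) + exp(-4*t), 2*t*exp(-4*t)]
  [0, 0, exp(-4*t)]

Strategy: write B = P · J · P⁻¹ where J is a Jordan canonical form, so e^{tB} = P · e^{tJ} · P⁻¹, and e^{tJ} can be computed block-by-block.

B has Jordan form
J =
  [-4,  1,  0]
  [ 0, -4,  0]
  [ 0,  0, -4]
(up to reordering of blocks).

Per-block formulas:
  For a 2×2 Jordan block J_2(-4): exp(t · J_2(-4)) = e^(-4t)·(I + t·N), where N is the 2×2 nilpotent shift.
  For a 1×1 block at λ = -4: exp(t · [-4]) = [e^(-4t)].

After assembling e^{tJ} and conjugating by P, we get:

e^{tB} =
  [-4*t*exp(-4*t) + exp(-4*t), 2*t*exp(-4*t), t*exp(-4*t)]
  [-8*t*exp(-4*t), 4*t*exp(-4*t) + exp(-4*t), 2*t*exp(-4*t)]
  [0, 0, exp(-4*t)]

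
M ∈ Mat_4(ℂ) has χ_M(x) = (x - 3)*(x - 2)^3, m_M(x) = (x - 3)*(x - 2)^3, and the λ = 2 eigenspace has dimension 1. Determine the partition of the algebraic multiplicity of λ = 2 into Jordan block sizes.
Block sizes for λ = 2: [3]

Step 1 — from the characteristic polynomial, algebraic multiplicity of λ = 2 is 3. From dim ker(M − (2)·I) = 1, there are exactly 1 Jordan blocks for λ = 2.
Step 2 — from the minimal polynomial, the factor (x − 2)^3 tells us the largest block for λ = 2 has size 3.
Step 3 — with total size 3, 1 blocks, and largest block 3, the block sizes (in nonincreasing order) are [3].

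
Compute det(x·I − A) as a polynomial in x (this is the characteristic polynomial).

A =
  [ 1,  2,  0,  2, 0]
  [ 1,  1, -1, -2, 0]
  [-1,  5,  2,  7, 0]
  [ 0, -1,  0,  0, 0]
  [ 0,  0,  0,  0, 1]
x^5 - 5*x^4 + 10*x^3 - 10*x^2 + 5*x - 1

Expanding det(x·I − A) (e.g. by cofactor expansion or by noting that A is similar to its Jordan form J, which has the same characteristic polynomial as A) gives
  χ_A(x) = x^5 - 5*x^4 + 10*x^3 - 10*x^2 + 5*x - 1
which factors as (x - 1)^5. The eigenvalues (with algebraic multiplicities) are λ = 1 with multiplicity 5.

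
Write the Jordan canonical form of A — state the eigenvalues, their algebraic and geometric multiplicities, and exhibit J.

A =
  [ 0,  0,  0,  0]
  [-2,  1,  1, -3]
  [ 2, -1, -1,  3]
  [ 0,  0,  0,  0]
J_2(0) ⊕ J_1(0) ⊕ J_1(0)

The characteristic polynomial is
  det(x·I − A) = x^4

Eigenvalues and multiplicities (the geometric multiplicity of λ is n − rank(A − λI), which equals the number of Jordan blocks for λ):
  λ = 0: algebraic multiplicity = 4, geometric multiplicity = 3

Determining the block sizes for each eigenvalue:
  λ = 0: 3 blocks summing to 4 forces exactly one block of size 2 and the rest size 1 → block sizes [2, 1, 1]

Assembling the blocks gives a Jordan form
J =
  [0, 1, 0, 0]
  [0, 0, 0, 0]
  [0, 0, 0, 0]
  [0, 0, 0, 0]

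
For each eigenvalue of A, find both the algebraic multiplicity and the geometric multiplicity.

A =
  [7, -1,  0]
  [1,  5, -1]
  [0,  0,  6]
λ = 6: alg = 3, geom = 1

Step 1 — factor the characteristic polynomial to read off the algebraic multiplicities:
  χ_A(x) = (x - 6)^3

Step 2 — compute geometric multiplicities via the rank-nullity identity g(λ) = n − rank(A − λI):
  rank(A − (6)·I) = 2, so dim ker(A − (6)·I) = n − 2 = 1

Summary:
  λ = 6: algebraic multiplicity = 3, geometric multiplicity = 1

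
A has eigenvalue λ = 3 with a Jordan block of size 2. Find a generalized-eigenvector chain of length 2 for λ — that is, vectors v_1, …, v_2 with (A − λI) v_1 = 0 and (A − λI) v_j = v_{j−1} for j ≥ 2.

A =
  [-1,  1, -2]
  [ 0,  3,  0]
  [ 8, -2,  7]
A Jordan chain for λ = 3 of length 2:
v_1 = (-4, 0, 8)ᵀ
v_2 = (1, 0, 0)ᵀ

Let N = A − (3)·I. We want v_2 with N^2 v_2 = 0 but N^1 v_2 ≠ 0; then v_{j-1} := N · v_j for j = 2, …, 2.

Pick v_2 = (1, 0, 0)ᵀ.
Then v_1 = N · v_2 = (-4, 0, 8)ᵀ.

Sanity check: (A − (3)·I) v_1 = (0, 0, 0)ᵀ = 0. ✓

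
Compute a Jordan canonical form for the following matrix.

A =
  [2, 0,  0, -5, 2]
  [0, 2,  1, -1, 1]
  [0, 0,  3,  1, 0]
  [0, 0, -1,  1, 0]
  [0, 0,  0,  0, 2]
J_3(2) ⊕ J_2(2)

The characteristic polynomial is
  det(x·I − A) = x^5 - 10*x^4 + 40*x^3 - 80*x^2 + 80*x - 32 = (x - 2)^5

Eigenvalues and multiplicities (the geometric multiplicity of λ is n − rank(A − λI), which equals the number of Jordan blocks for λ):
  λ = 2: algebraic multiplicity = 5, geometric multiplicity = 2

Determining the block sizes for each eigenvalue:
  λ = 2: with am = 5 and gm = 2, the partition is not yet determined (e.g. several partitions of 5 into 2 parts exist). Let N = A − (2)·I. Computing rank(N^1) = 3, rank(N^2) = 1, rank(N^3) = 0; the number of blocks of size ≥ j is rank(N^{j−1}) − rank(N^j), giving [2, 2, 1]. So we have 1 block(s) of size 3, 1 block(s) of size 2 → block sizes [3, 2]

Assembling the blocks gives a Jordan form
J =
  [2, 1, 0, 0, 0]
  [0, 2, 1, 0, 0]
  [0, 0, 2, 0, 0]
  [0, 0, 0, 2, 1]
  [0, 0, 0, 0, 2]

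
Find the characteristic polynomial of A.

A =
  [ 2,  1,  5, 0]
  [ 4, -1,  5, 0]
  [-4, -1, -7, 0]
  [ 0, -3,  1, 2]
x^4 + 4*x^3 - 16*x - 16

Expanding det(x·I − A) (e.g. by cofactor expansion or by noting that A is similar to its Jordan form J, which has the same characteristic polynomial as A) gives
  χ_A(x) = x^4 + 4*x^3 - 16*x - 16
which factors as (x - 2)*(x + 2)^3. The eigenvalues (with algebraic multiplicities) are λ = -2 with multiplicity 3, λ = 2 with multiplicity 1.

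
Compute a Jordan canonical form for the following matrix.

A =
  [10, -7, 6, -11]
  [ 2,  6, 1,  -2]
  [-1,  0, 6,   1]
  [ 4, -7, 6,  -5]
J_1(-1) ⊕ J_3(6)

The characteristic polynomial is
  det(x·I − A) = x^4 - 17*x^3 + 90*x^2 - 108*x - 216 = (x - 6)^3*(x + 1)

Eigenvalues and multiplicities (the geometric multiplicity of λ is n − rank(A − λI), which equals the number of Jordan blocks for λ):
  λ = -1: algebraic multiplicity = 1, geometric multiplicity = 1
  λ = 6: algebraic multiplicity = 3, geometric multiplicity = 1

Determining the block sizes for each eigenvalue:
  λ = -1: one block (gm = 1), so the single block has size am = 1 → block sizes [1]
  λ = 6: one block (gm = 1), so the single block has size am = 3 → block sizes [3]

Assembling the blocks gives a Jordan form
J =
  [-1, 0, 0, 0]
  [ 0, 6, 1, 0]
  [ 0, 0, 6, 1]
  [ 0, 0, 0, 6]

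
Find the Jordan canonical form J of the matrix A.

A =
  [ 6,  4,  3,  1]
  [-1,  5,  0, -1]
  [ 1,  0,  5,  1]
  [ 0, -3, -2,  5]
J_3(5) ⊕ J_1(6)

The characteristic polynomial is
  det(x·I − A) = x^4 - 21*x^3 + 165*x^2 - 575*x + 750 = (x - 6)*(x - 5)^3

Eigenvalues and multiplicities (the geometric multiplicity of λ is n − rank(A − λI), which equals the number of Jordan blocks for λ):
  λ = 5: algebraic multiplicity = 3, geometric multiplicity = 1
  λ = 6: algebraic multiplicity = 1, geometric multiplicity = 1

Determining the block sizes for each eigenvalue:
  λ = 5: one block (gm = 1), so the single block has size am = 3 → block sizes [3]
  λ = 6: one block (gm = 1), so the single block has size am = 1 → block sizes [1]

Assembling the blocks gives a Jordan form
J =
  [5, 1, 0, 0]
  [0, 5, 1, 0]
  [0, 0, 5, 0]
  [0, 0, 0, 6]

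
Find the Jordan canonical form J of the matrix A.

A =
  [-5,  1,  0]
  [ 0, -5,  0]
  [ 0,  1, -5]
J_2(-5) ⊕ J_1(-5)

The characteristic polynomial is
  det(x·I − A) = x^3 + 15*x^2 + 75*x + 125 = (x + 5)^3

Eigenvalues and multiplicities (the geometric multiplicity of λ is n − rank(A − λI), which equals the number of Jordan blocks for λ):
  λ = -5: algebraic multiplicity = 3, geometric multiplicity = 2

Determining the block sizes for each eigenvalue:
  λ = -5: 2 blocks summing to 3 forces exactly one block of size 2 and the rest size 1 → block sizes [2, 1]

Assembling the blocks gives a Jordan form
J =
  [-5,  1,  0]
  [ 0, -5,  0]
  [ 0,  0, -5]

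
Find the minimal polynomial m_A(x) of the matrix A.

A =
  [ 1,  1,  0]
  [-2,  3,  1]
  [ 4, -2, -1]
x^3 - 3*x^2 + 3*x - 1

The characteristic polynomial is χ_A(x) = (x - 1)^3, so the eigenvalues are known. The minimal polynomial is
  m_A(x) = Π_λ (x − λ)^{k_λ}
where k_λ is the size of the *largest* Jordan block for λ (equivalently, the smallest k with (A − λI)^k v = 0 for every generalised eigenvector v of λ).

  λ = 1: largest Jordan block has size 3, contributing (x − 1)^3

So m_A(x) = (x - 1)^3 = x^3 - 3*x^2 + 3*x - 1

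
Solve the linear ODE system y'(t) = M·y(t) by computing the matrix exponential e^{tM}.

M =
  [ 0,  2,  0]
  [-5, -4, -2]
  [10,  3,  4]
e^{tM} =
  [1 - 5*t^2, -4*t^2 + 2*t, -2*t^2]
  [-5*t, 1 - 4*t, -2*t]
  [25*t^2/2 + 10*t, 10*t^2 + 3*t, 5*t^2 + 4*t + 1]

Strategy: write M = P · J · P⁻¹ where J is a Jordan canonical form, so e^{tM} = P · e^{tJ} · P⁻¹, and e^{tJ} can be computed block-by-block.

M has Jordan form
J =
  [0, 1, 0]
  [0, 0, 1]
  [0, 0, 0]
(up to reordering of blocks).

Per-block formulas:
  For a 3×3 Jordan block J_3(0): exp(t · J_3(0)) = e^(0t)·(I + t·N + (t^2/2)·N^2), where N is the 3×3 nilpotent shift.

After assembling e^{tJ} and conjugating by P, we get:

e^{tM} =
  [1 - 5*t^2, -4*t^2 + 2*t, -2*t^2]
  [-5*t, 1 - 4*t, -2*t]
  [25*t^2/2 + 10*t, 10*t^2 + 3*t, 5*t^2 + 4*t + 1]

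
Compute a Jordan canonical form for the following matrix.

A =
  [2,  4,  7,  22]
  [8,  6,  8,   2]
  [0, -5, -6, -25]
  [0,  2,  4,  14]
J_3(4) ⊕ J_1(4)

The characteristic polynomial is
  det(x·I − A) = x^4 - 16*x^3 + 96*x^2 - 256*x + 256 = (x - 4)^4

Eigenvalues and multiplicities (the geometric multiplicity of λ is n − rank(A − λI), which equals the number of Jordan blocks for λ):
  λ = 4: algebraic multiplicity = 4, geometric multiplicity = 2

Determining the block sizes for each eigenvalue:
  λ = 4: with am = 4 and gm = 2, the partition is not yet determined (e.g. several partitions of 4 into 2 parts exist). Let N = A − (4)·I. Computing rank(N^1) = 2, rank(N^2) = 1, rank(N^3) = 0; the number of blocks of size ≥ j is rank(N^{j−1}) − rank(N^j), giving [2, 1, 1]. So we have 1 block(s) of size 3, 1 block(s) of size 1 → block sizes [3, 1]

Assembling the blocks gives a Jordan form
J =
  [4, 1, 0, 0]
  [0, 4, 1, 0]
  [0, 0, 4, 0]
  [0, 0, 0, 4]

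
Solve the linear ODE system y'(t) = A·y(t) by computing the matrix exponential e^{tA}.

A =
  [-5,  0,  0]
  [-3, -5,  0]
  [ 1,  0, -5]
e^{tA} =
  [exp(-5*t), 0, 0]
  [-3*t*exp(-5*t), exp(-5*t), 0]
  [t*exp(-5*t), 0, exp(-5*t)]

Strategy: write A = P · J · P⁻¹ where J is a Jordan canonical form, so e^{tA} = P · e^{tJ} · P⁻¹, and e^{tJ} can be computed block-by-block.

A has Jordan form
J =
  [-5,  1,  0]
  [ 0, -5,  0]
  [ 0,  0, -5]
(up to reordering of blocks).

Per-block formulas:
  For a 2×2 Jordan block J_2(-5): exp(t · J_2(-5)) = e^(-5t)·(I + t·N), where N is the 2×2 nilpotent shift.
  For a 1×1 block at λ = -5: exp(t · [-5]) = [e^(-5t)].

After assembling e^{tJ} and conjugating by P, we get:

e^{tA} =
  [exp(-5*t), 0, 0]
  [-3*t*exp(-5*t), exp(-5*t), 0]
  [t*exp(-5*t), 0, exp(-5*t)]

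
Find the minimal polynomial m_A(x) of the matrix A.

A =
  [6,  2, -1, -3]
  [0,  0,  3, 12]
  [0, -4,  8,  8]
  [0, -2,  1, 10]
x^3 - 18*x^2 + 108*x - 216

The characteristic polynomial is χ_A(x) = (x - 6)^4, so the eigenvalues are known. The minimal polynomial is
  m_A(x) = Π_λ (x − λ)^{k_λ}
where k_λ is the size of the *largest* Jordan block for λ (equivalently, the smallest k with (A − λI)^k v = 0 for every generalised eigenvector v of λ).

  λ = 6: largest Jordan block has size 3, contributing (x − 6)^3

So m_A(x) = (x - 6)^3 = x^3 - 18*x^2 + 108*x - 216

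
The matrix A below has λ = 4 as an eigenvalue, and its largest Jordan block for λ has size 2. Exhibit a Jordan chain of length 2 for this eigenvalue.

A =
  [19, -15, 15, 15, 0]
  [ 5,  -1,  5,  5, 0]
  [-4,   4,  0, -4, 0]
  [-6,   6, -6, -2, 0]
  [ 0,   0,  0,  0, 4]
A Jordan chain for λ = 4 of length 2:
v_1 = (15, 5, -4, -6, 0)ᵀ
v_2 = (1, 0, 0, 0, 0)ᵀ

Let N = A − (4)·I. We want v_2 with N^2 v_2 = 0 but N^1 v_2 ≠ 0; then v_{j-1} := N · v_j for j = 2, …, 2.

Pick v_2 = (1, 0, 0, 0, 0)ᵀ.
Then v_1 = N · v_2 = (15, 5, -4, -6, 0)ᵀ.

Sanity check: (A − (4)·I) v_1 = (0, 0, 0, 0, 0)ᵀ = 0. ✓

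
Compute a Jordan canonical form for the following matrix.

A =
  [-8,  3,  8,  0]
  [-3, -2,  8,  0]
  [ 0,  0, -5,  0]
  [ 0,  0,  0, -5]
J_2(-5) ⊕ J_1(-5) ⊕ J_1(-5)

The characteristic polynomial is
  det(x·I − A) = x^4 + 20*x^3 + 150*x^2 + 500*x + 625 = (x + 5)^4

Eigenvalues and multiplicities (the geometric multiplicity of λ is n − rank(A − λI), which equals the number of Jordan blocks for λ):
  λ = -5: algebraic multiplicity = 4, geometric multiplicity = 3

Determining the block sizes for each eigenvalue:
  λ = -5: 3 blocks summing to 4 forces exactly one block of size 2 and the rest size 1 → block sizes [2, 1, 1]

Assembling the blocks gives a Jordan form
J =
  [-5,  1,  0,  0]
  [ 0, -5,  0,  0]
  [ 0,  0, -5,  0]
  [ 0,  0,  0, -5]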